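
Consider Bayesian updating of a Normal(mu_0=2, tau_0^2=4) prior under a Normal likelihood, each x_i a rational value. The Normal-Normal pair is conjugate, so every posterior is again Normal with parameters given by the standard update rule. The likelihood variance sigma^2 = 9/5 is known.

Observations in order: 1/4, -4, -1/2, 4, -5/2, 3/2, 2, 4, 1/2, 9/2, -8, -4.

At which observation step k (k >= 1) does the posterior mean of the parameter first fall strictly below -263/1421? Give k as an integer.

k = 2

obs 1: x=1/4 → posterior Normal(23/29, 36/29)
obs 2: x=-4 → posterior Normal(-57/49, 36/49)
obs 3: x=-1/2 → posterior Normal(-67/69, 12/23)
obs 4: x=4 → posterior Normal(13/89, 36/89)
obs 5: x=-5/2 → posterior Normal(-37/109, 36/109)
obs 6: x=3/2 → posterior Normal(-7/129, 12/43)
obs 7: x=2 → posterior Normal(33/149, 36/149)
obs 8: x=4 → posterior Normal(113/169, 36/169)
obs 9: x=1/2 → posterior Normal(41/63, 4/21)
obs 10: x=9/2 → posterior Normal(213/209, 36/209)
obs 11: x=-8 → posterior Normal(53/229, 36/229)
obs 12: x=-4 → posterior Normal(-9/83, 12/83)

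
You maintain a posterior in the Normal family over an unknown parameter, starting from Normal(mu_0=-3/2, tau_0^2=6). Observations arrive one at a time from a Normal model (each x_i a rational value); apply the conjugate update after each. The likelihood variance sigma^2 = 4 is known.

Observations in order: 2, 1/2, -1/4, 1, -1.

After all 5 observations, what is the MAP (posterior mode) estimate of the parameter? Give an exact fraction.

obs 1: x=2 → posterior Normal(3/5, 12/5)
obs 2: x=1/2 → posterior Normal(9/16, 3/2)
obs 3: x=-1/4 → posterior Normal(15/44, 12/11)
obs 4: x=1 → posterior Normal(27/56, 6/7)
obs 5: x=-1 → posterior Normal(15/68, 12/17)

15/68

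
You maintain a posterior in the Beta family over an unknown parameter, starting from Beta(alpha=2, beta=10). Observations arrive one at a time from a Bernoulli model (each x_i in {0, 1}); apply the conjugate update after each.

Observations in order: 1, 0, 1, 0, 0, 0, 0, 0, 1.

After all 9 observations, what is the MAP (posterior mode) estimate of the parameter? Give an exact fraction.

4/19

obs 1: x=1 → posterior Beta(3, 10)
obs 2: x=0 → posterior Beta(3, 11)
obs 3: x=1 → posterior Beta(4, 11)
obs 4: x=0 → posterior Beta(4, 12)
obs 5: x=0 → posterior Beta(4, 13)
obs 6: x=0 → posterior Beta(4, 14)
obs 7: x=0 → posterior Beta(4, 15)
obs 8: x=0 → posterior Beta(4, 16)
obs 9: x=1 → posterior Beta(5, 16)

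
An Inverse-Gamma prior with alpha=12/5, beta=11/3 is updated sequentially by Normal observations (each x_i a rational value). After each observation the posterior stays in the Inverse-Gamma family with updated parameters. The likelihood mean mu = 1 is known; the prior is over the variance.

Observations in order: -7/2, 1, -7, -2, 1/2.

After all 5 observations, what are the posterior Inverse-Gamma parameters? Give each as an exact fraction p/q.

obs 1: x=-7/2 → posterior Inverse-Gamma(29/10, 331/24)
obs 2: x=1 → posterior Inverse-Gamma(17/5, 331/24)
obs 3: x=-7 → posterior Inverse-Gamma(39/10, 1099/24)
obs 4: x=-2 → posterior Inverse-Gamma(22/5, 1207/24)
obs 5: x=1/2 → posterior Inverse-Gamma(49/10, 605/12)

alpha=49/10, beta=605/12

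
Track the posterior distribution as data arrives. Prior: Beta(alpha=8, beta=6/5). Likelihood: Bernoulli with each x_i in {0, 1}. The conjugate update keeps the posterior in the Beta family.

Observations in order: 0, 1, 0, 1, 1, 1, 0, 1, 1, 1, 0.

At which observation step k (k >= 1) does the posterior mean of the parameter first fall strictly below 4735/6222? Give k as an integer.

k = 3

obs 1: x=0 → posterior Beta(8, 11/5)
obs 2: x=1 → posterior Beta(9, 11/5)
obs 3: x=0 → posterior Beta(9, 16/5)
obs 4: x=1 → posterior Beta(10, 16/5)
obs 5: x=1 → posterior Beta(11, 16/5)
obs 6: x=1 → posterior Beta(12, 16/5)
obs 7: x=0 → posterior Beta(12, 21/5)
obs 8: x=1 → posterior Beta(13, 21/5)
obs 9: x=1 → posterior Beta(14, 21/5)
obs 10: x=1 → posterior Beta(15, 21/5)
obs 11: x=0 → posterior Beta(15, 26/5)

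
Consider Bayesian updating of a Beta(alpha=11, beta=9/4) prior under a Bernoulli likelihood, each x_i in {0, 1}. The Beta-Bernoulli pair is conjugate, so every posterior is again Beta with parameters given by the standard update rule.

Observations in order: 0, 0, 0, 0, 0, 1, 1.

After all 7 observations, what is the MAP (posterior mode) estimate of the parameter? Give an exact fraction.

48/73

obs 1: x=0 → posterior Beta(11, 13/4)
obs 2: x=0 → posterior Beta(11, 17/4)
obs 3: x=0 → posterior Beta(11, 21/4)
obs 4: x=0 → posterior Beta(11, 25/4)
obs 5: x=0 → posterior Beta(11, 29/4)
obs 6: x=1 → posterior Beta(12, 29/4)
obs 7: x=1 → posterior Beta(13, 29/4)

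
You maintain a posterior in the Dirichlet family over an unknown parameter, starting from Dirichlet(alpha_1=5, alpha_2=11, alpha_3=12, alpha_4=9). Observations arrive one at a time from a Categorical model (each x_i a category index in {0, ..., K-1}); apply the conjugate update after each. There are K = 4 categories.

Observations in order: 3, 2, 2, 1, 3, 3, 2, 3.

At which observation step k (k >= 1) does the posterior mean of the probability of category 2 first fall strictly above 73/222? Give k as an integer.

k = 2

obs 1: x=3 → posterior Dirichlet(5, 11, 12, 10)
obs 2: x=2 → posterior Dirichlet(5, 11, 13, 10)
obs 3: x=2 → posterior Dirichlet(5, 11, 14, 10)
obs 4: x=1 → posterior Dirichlet(5, 12, 14, 10)
obs 5: x=3 → posterior Dirichlet(5, 12, 14, 11)
obs 6: x=3 → posterior Dirichlet(5, 12, 14, 12)
obs 7: x=2 → posterior Dirichlet(5, 12, 15, 12)
obs 8: x=3 → posterior Dirichlet(5, 12, 15, 13)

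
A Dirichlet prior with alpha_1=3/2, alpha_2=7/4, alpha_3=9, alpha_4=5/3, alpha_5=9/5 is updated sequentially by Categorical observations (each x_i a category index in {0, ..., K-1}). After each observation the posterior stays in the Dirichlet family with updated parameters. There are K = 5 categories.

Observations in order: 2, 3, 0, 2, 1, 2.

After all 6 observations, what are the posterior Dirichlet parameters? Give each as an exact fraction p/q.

obs 1: x=2 → posterior Dirichlet(3/2, 7/4, 10, 5/3, 9/5)
obs 2: x=3 → posterior Dirichlet(3/2, 7/4, 10, 8/3, 9/5)
obs 3: x=0 → posterior Dirichlet(5/2, 7/4, 10, 8/3, 9/5)
obs 4: x=2 → posterior Dirichlet(5/2, 7/4, 11, 8/3, 9/5)
obs 5: x=1 → posterior Dirichlet(5/2, 11/4, 11, 8/3, 9/5)
obs 6: x=2 → posterior Dirichlet(5/2, 11/4, 12, 8/3, 9/5)

alpha_1=5/2, alpha_2=11/4, alpha_3=12, alpha_4=8/3, alpha_5=9/5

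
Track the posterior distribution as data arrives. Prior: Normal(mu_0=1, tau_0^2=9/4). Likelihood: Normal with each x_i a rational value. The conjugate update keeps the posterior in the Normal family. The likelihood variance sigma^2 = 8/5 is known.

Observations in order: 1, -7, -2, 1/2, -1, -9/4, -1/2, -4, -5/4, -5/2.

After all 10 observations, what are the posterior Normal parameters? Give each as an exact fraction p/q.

mu_0=-823/482, tau_0^2=36/241

obs 1: x=1 → posterior Normal(1, 72/77)
obs 2: x=-7 → posterior Normal(-119/61, 36/61)
obs 3: x=-2 → posterior Normal(-328/167, 72/167)
obs 4: x=1/2 → posterior Normal(-611/424, 18/53)
obs 5: x=-1 → posterior Normal(-701/514, 72/257)
obs 6: x=-9/4 → posterior Normal(-1807/1208, 36/151)
obs 7: x=-1/2 → posterior Normal(-1897/1388, 72/347)
obs 8: x=-4 → posterior Normal(-2617/1568, 9/49)
obs 9: x=-5/4 → posterior Normal(-1421/874, 72/437)
obs 10: x=-5/2 → posterior Normal(-823/482, 36/241)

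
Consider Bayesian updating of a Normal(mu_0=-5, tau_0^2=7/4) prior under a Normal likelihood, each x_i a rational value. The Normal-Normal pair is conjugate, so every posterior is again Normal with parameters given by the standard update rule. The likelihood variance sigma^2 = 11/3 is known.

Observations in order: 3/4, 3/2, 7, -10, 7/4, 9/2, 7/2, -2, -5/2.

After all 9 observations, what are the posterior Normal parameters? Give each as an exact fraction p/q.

mu_0=-251/466, tau_0^2=77/233

obs 1: x=3/4 → posterior Normal(-817/260, 77/65)
obs 2: x=3/2 → posterior Normal(-691/344, 77/86)
obs 3: x=7 → posterior Normal(-103/428, 77/107)
obs 4: x=-10 → posterior Normal(-943/512, 77/128)
obs 5: x=7/4 → posterior Normal(-199/149, 77/149)
obs 6: x=9/2 → posterior Normal(-209/340, 77/170)
obs 7: x=7/2 → posterior Normal(-31/191, 77/191)
obs 8: x=-2 → posterior Normal(-73/212, 77/212)
obs 9: x=-5/2 → posterior Normal(-251/466, 77/233)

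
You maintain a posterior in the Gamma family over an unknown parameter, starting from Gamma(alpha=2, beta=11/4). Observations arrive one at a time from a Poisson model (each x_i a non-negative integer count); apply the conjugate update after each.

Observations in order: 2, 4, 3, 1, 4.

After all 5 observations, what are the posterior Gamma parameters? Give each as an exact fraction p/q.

alpha=16, beta=31/4

obs 1: x=2 → posterior Gamma(4, 15/4)
obs 2: x=4 → posterior Gamma(8, 19/4)
obs 3: x=3 → posterior Gamma(11, 23/4)
obs 4: x=1 → posterior Gamma(12, 27/4)
obs 5: x=4 → posterior Gamma(16, 31/4)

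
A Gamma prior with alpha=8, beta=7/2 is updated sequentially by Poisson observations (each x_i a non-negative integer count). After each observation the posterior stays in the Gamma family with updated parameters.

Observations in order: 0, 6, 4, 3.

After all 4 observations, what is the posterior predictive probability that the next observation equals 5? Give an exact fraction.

8480202723318328857421875000000/98100666009922840441972689847969

obs 1: x=0 → posterior Gamma(8, 9/2)
obs 2: x=6 → posterior Gamma(14, 11/2)
obs 3: x=4 → posterior Gamma(18, 13/2)
obs 4: x=3 → posterior Gamma(21, 15/2)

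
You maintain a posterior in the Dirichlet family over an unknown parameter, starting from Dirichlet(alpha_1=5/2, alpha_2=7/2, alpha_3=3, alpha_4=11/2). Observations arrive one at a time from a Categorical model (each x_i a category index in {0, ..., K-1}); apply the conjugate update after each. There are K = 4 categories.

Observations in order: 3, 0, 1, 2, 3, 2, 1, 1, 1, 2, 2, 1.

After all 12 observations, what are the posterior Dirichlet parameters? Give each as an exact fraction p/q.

obs 1: x=3 → posterior Dirichlet(5/2, 7/2, 3, 13/2)
obs 2: x=0 → posterior Dirichlet(7/2, 7/2, 3, 13/2)
obs 3: x=1 → posterior Dirichlet(7/2, 9/2, 3, 13/2)
obs 4: x=2 → posterior Dirichlet(7/2, 9/2, 4, 13/2)
obs 5: x=3 → posterior Dirichlet(7/2, 9/2, 4, 15/2)
obs 6: x=2 → posterior Dirichlet(7/2, 9/2, 5, 15/2)
obs 7: x=1 → posterior Dirichlet(7/2, 11/2, 5, 15/2)
obs 8: x=1 → posterior Dirichlet(7/2, 13/2, 5, 15/2)
obs 9: x=1 → posterior Dirichlet(7/2, 15/2, 5, 15/2)
obs 10: x=2 → posterior Dirichlet(7/2, 15/2, 6, 15/2)
obs 11: x=2 → posterior Dirichlet(7/2, 15/2, 7, 15/2)
obs 12: x=1 → posterior Dirichlet(7/2, 17/2, 7, 15/2)

alpha_1=7/2, alpha_2=17/2, alpha_3=7, alpha_4=15/2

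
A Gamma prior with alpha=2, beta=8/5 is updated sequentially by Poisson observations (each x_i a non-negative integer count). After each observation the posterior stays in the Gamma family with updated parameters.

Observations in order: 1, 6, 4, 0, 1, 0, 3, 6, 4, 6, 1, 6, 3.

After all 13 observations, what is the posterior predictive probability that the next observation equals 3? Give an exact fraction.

39230527093421502813480814144473708903964455290194958799132672847292256918741772150625/181217641291967871375383218819175579850545907146609548045662201235519494014335381929984

obs 1: x=1 → posterior Gamma(3, 13/5)
obs 2: x=6 → posterior Gamma(9, 18/5)
obs 3: x=4 → posterior Gamma(13, 23/5)
obs 4: x=0 → posterior Gamma(13, 28/5)
obs 5: x=1 → posterior Gamma(14, 33/5)
obs 6: x=0 → posterior Gamma(14, 38/5)
obs 7: x=3 → posterior Gamma(17, 43/5)
obs 8: x=6 → posterior Gamma(23, 48/5)
obs 9: x=4 → posterior Gamma(27, 53/5)
obs 10: x=6 → posterior Gamma(33, 58/5)
obs 11: x=1 → posterior Gamma(34, 63/5)
obs 12: x=6 → posterior Gamma(40, 68/5)
obs 13: x=3 → posterior Gamma(43, 73/5)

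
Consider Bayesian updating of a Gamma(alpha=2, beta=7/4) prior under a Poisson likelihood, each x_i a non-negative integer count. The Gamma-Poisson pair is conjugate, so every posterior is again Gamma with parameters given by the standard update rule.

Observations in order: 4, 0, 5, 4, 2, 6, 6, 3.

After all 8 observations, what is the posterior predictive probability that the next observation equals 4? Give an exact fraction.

10997830653064433432510097899337345875784266708920199055360/63806423321775344604618774305037646254726223988233042609201

obs 1: x=4 → posterior Gamma(6, 11/4)
obs 2: x=0 → posterior Gamma(6, 15/4)
obs 3: x=5 → posterior Gamma(11, 19/4)
obs 4: x=4 → posterior Gamma(15, 23/4)
obs 5: x=2 → posterior Gamma(17, 27/4)
obs 6: x=6 → posterior Gamma(23, 31/4)
obs 7: x=6 → posterior Gamma(29, 35/4)
obs 8: x=3 → posterior Gamma(32, 39/4)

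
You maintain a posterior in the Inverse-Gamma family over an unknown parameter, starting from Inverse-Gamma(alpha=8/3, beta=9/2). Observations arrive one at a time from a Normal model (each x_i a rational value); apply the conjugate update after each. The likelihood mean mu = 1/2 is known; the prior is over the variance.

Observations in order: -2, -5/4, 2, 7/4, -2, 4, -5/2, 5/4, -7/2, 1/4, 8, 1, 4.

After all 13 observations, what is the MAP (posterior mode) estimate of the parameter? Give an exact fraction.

405/61

obs 1: x=-2 → posterior Inverse-Gamma(19/6, 61/8)
obs 2: x=-5/4 → posterior Inverse-Gamma(11/3, 293/32)
obs 3: x=2 → posterior Inverse-Gamma(25/6, 329/32)
obs 4: x=7/4 → posterior Inverse-Gamma(14/3, 177/16)
obs 5: x=-2 → posterior Inverse-Gamma(31/6, 227/16)
obs 6: x=4 → posterior Inverse-Gamma(17/3, 325/16)
obs 7: x=-5/2 → posterior Inverse-Gamma(37/6, 397/16)
obs 8: x=5/4 → posterior Inverse-Gamma(20/3, 803/32)
obs 9: x=-7/2 → posterior Inverse-Gamma(43/6, 1059/32)
obs 10: x=1/4 → posterior Inverse-Gamma(23/3, 265/8)
obs 11: x=8 → posterior Inverse-Gamma(49/6, 245/4)
obs 12: x=1 → posterior Inverse-Gamma(26/3, 491/8)
obs 13: x=4 → posterior Inverse-Gamma(55/6, 135/2)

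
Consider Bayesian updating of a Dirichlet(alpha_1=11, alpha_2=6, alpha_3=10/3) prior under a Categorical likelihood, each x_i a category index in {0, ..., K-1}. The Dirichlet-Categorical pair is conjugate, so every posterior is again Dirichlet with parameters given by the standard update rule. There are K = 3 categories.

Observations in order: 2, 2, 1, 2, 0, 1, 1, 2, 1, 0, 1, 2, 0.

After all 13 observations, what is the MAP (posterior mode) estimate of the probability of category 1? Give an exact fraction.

30/91

obs 1: x=2 → posterior Dirichlet(11, 6, 13/3)
obs 2: x=2 → posterior Dirichlet(11, 6, 16/3)
obs 3: x=1 → posterior Dirichlet(11, 7, 16/3)
obs 4: x=2 → posterior Dirichlet(11, 7, 19/3)
obs 5: x=0 → posterior Dirichlet(12, 7, 19/3)
obs 6: x=1 → posterior Dirichlet(12, 8, 19/3)
obs 7: x=1 → posterior Dirichlet(12, 9, 19/3)
obs 8: x=2 → posterior Dirichlet(12, 9, 22/3)
obs 9: x=1 → posterior Dirichlet(12, 10, 22/3)
obs 10: x=0 → posterior Dirichlet(13, 10, 22/3)
obs 11: x=1 → posterior Dirichlet(13, 11, 22/3)
obs 12: x=2 → posterior Dirichlet(13, 11, 25/3)
obs 13: x=0 → posterior Dirichlet(14, 11, 25/3)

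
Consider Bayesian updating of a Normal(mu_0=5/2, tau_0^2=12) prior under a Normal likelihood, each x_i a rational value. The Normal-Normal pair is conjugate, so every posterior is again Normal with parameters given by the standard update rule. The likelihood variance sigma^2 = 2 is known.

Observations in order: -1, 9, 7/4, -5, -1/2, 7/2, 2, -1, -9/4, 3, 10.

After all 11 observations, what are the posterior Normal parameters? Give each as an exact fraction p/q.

obs 1: x=-1 → posterior Normal(-1/2, 12/7)
obs 2: x=9 → posterior Normal(101/26, 12/13)
obs 3: x=7/4 → posterior Normal(61/19, 12/19)
obs 4: x=-5 → posterior Normal(31/25, 12/25)
obs 5: x=-1/2 → posterior Normal(28/31, 12/31)
obs 6: x=7/2 → posterior Normal(49/37, 12/37)
obs 7: x=2 → posterior Normal(61/43, 12/43)
obs 8: x=-1 → posterior Normal(55/49, 12/49)
obs 9: x=-9/4 → posterior Normal(83/110, 12/55)
obs 10: x=3 → posterior Normal(119/122, 12/61)
obs 11: x=10 → posterior Normal(239/134, 12/67)

mu_0=239/134, tau_0^2=12/67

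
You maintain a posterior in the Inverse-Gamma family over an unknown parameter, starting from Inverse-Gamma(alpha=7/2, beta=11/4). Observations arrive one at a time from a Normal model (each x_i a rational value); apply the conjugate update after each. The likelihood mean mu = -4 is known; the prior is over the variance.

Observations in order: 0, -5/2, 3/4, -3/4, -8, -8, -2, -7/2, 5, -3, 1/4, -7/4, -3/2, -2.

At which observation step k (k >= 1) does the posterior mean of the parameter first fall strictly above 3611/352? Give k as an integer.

k = 9

obs 1: x=0 → posterior Inverse-Gamma(4, 43/4)
obs 2: x=-5/2 → posterior Inverse-Gamma(9/2, 95/8)
obs 3: x=3/4 → posterior Inverse-Gamma(5, 741/32)
obs 4: x=-3/4 → posterior Inverse-Gamma(11/2, 455/16)
obs 5: x=-8 → posterior Inverse-Gamma(6, 583/16)
obs 6: x=-8 → posterior Inverse-Gamma(13/2, 711/16)
obs 7: x=-2 → posterior Inverse-Gamma(7, 743/16)
obs 8: x=-7/2 → posterior Inverse-Gamma(15/2, 745/16)
obs 9: x=5 → posterior Inverse-Gamma(8, 1393/16)
obs 10: x=-3 → posterior Inverse-Gamma(17/2, 1401/16)
obs 11: x=1/4 → posterior Inverse-Gamma(9, 3091/32)
obs 12: x=-7/4 → posterior Inverse-Gamma(19/2, 793/8)
obs 13: x=-3/2 → posterior Inverse-Gamma(10, 409/4)
obs 14: x=-2 → posterior Inverse-Gamma(21/2, 417/4)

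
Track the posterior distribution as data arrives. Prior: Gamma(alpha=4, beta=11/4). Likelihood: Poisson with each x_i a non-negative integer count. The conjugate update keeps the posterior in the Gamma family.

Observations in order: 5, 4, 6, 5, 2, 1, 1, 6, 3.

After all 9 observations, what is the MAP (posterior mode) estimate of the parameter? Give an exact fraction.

144/47

obs 1: x=5 → posterior Gamma(9, 15/4)
obs 2: x=4 → posterior Gamma(13, 19/4)
obs 3: x=6 → posterior Gamma(19, 23/4)
obs 4: x=5 → posterior Gamma(24, 27/4)
obs 5: x=2 → posterior Gamma(26, 31/4)
obs 6: x=1 → posterior Gamma(27, 35/4)
obs 7: x=1 → posterior Gamma(28, 39/4)
obs 8: x=6 → posterior Gamma(34, 43/4)
obs 9: x=3 → posterior Gamma(37, 47/4)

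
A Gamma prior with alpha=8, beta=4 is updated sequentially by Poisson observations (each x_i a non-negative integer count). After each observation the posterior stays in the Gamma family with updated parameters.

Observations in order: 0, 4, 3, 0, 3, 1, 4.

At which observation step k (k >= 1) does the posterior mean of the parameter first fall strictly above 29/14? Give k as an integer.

obs 1: x=0 → posterior Gamma(8, 5)
obs 2: x=4 → posterior Gamma(12, 6)
obs 3: x=3 → posterior Gamma(15, 7)
obs 4: x=0 → posterior Gamma(15, 8)
obs 5: x=3 → posterior Gamma(18, 9)
obs 6: x=1 → posterior Gamma(19, 10)
obs 7: x=4 → posterior Gamma(23, 11)

k = 3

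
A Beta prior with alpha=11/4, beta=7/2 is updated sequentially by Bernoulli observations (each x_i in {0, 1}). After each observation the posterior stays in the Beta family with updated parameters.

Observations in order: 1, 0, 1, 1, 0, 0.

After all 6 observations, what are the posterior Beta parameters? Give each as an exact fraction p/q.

alpha=23/4, beta=13/2

obs 1: x=1 → posterior Beta(15/4, 7/2)
obs 2: x=0 → posterior Beta(15/4, 9/2)
obs 3: x=1 → posterior Beta(19/4, 9/2)
obs 4: x=1 → posterior Beta(23/4, 9/2)
obs 5: x=0 → posterior Beta(23/4, 11/2)
obs 6: x=0 → posterior Beta(23/4, 13/2)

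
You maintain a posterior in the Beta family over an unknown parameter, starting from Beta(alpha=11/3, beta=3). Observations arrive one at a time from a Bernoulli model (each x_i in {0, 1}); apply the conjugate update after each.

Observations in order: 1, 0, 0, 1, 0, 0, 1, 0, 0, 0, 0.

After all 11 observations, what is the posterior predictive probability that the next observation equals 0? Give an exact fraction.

33/53

obs 1: x=1 → posterior Beta(14/3, 3)
obs 2: x=0 → posterior Beta(14/3, 4)
obs 3: x=0 → posterior Beta(14/3, 5)
obs 4: x=1 → posterior Beta(17/3, 5)
obs 5: x=0 → posterior Beta(17/3, 6)
obs 6: x=0 → posterior Beta(17/3, 7)
obs 7: x=1 → posterior Beta(20/3, 7)
obs 8: x=0 → posterior Beta(20/3, 8)
obs 9: x=0 → posterior Beta(20/3, 9)
obs 10: x=0 → posterior Beta(20/3, 10)
obs 11: x=0 → posterior Beta(20/3, 11)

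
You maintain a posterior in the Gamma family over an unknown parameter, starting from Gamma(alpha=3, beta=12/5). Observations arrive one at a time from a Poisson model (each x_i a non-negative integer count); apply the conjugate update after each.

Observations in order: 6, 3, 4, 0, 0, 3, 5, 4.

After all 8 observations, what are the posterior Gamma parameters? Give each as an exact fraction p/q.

obs 1: x=6 → posterior Gamma(9, 17/5)
obs 2: x=3 → posterior Gamma(12, 22/5)
obs 3: x=4 → posterior Gamma(16, 27/5)
obs 4: x=0 → posterior Gamma(16, 32/5)
obs 5: x=0 → posterior Gamma(16, 37/5)
obs 6: x=3 → posterior Gamma(19, 42/5)
obs 7: x=5 → posterior Gamma(24, 47/5)
obs 8: x=4 → posterior Gamma(28, 52/5)

alpha=28, beta=52/5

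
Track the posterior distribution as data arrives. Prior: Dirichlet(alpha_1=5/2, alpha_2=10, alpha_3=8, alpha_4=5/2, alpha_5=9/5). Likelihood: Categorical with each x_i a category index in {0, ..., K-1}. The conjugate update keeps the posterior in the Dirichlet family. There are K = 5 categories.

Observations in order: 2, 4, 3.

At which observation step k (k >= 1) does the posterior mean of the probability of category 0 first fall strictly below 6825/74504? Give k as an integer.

k = 3

obs 1: x=2 → posterior Dirichlet(5/2, 10, 9, 5/2, 9/5)
obs 2: x=4 → posterior Dirichlet(5/2, 10, 9, 5/2, 14/5)
obs 3: x=3 → posterior Dirichlet(5/2, 10, 9, 7/2, 14/5)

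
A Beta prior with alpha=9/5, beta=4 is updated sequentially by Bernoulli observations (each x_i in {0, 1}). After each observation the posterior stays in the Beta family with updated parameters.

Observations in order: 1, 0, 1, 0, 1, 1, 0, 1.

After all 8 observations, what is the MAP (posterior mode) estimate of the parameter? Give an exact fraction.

obs 1: x=1 → posterior Beta(14/5, 4)
obs 2: x=0 → posterior Beta(14/5, 5)
obs 3: x=1 → posterior Beta(19/5, 5)
obs 4: x=0 → posterior Beta(19/5, 6)
obs 5: x=1 → posterior Beta(24/5, 6)
obs 6: x=1 → posterior Beta(29/5, 6)
obs 7: x=0 → posterior Beta(29/5, 7)
obs 8: x=1 → posterior Beta(34/5, 7)

29/59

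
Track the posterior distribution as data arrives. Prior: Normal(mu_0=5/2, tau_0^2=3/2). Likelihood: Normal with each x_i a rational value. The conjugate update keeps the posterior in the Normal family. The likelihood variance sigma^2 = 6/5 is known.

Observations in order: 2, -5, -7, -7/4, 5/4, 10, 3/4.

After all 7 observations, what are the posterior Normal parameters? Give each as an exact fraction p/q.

mu_0=15/52, tau_0^2=2/13

obs 1: x=2 → posterior Normal(20/9, 2/3)
obs 2: x=-5 → posterior Normal(-5/14, 3/7)
obs 3: x=-7 → posterior Normal(-40/19, 6/19)
obs 4: x=-7/4 → posterior Normal(-65/32, 1/4)
obs 5: x=5/4 → posterior Normal(-85/58, 6/29)
obs 6: x=10 → posterior Normal(15/68, 3/17)
obs 7: x=3/4 → posterior Normal(15/52, 2/13)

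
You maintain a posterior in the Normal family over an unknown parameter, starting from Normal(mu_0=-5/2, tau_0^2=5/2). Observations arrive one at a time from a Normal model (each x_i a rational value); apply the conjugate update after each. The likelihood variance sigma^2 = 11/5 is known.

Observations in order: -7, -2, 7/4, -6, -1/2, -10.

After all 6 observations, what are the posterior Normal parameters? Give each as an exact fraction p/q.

mu_0=-2595/688, tau_0^2=55/172

obs 1: x=-7 → posterior Normal(-230/47, 55/47)
obs 2: x=-2 → posterior Normal(-35/9, 55/72)
obs 3: x=7/4 → posterior Normal(-945/388, 55/97)
obs 4: x=-6 → posterior Normal(-1545/488, 55/122)
obs 5: x=-1/2 → posterior Normal(-1595/588, 55/147)
obs 6: x=-10 → posterior Normal(-2595/688, 55/172)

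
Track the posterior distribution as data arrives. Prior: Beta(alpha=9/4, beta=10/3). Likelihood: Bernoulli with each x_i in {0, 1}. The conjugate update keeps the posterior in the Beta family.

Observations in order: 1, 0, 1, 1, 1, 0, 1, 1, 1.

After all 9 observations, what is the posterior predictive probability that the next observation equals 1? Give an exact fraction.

111/175

obs 1: x=1 → posterior Beta(13/4, 10/3)
obs 2: x=0 → posterior Beta(13/4, 13/3)
obs 3: x=1 → posterior Beta(17/4, 13/3)
obs 4: x=1 → posterior Beta(21/4, 13/3)
obs 5: x=1 → posterior Beta(25/4, 13/3)
obs 6: x=0 → posterior Beta(25/4, 16/3)
obs 7: x=1 → posterior Beta(29/4, 16/3)
obs 8: x=1 → posterior Beta(33/4, 16/3)
obs 9: x=1 → posterior Beta(37/4, 16/3)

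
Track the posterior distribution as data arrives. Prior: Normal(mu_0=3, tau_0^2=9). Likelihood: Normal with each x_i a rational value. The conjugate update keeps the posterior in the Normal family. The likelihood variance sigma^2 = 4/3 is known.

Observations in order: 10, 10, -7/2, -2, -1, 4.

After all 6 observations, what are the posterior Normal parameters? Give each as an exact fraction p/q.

obs 1: x=10 → posterior Normal(282/31, 36/31)
obs 2: x=10 → posterior Normal(276/29, 18/29)
obs 3: x=-7/2 → posterior Normal(183/34, 36/85)
obs 4: x=-2 → posterior Normal(807/224, 9/28)
obs 5: x=-1 → posterior Normal(753/278, 36/139)
obs 6: x=4 → posterior Normal(969/332, 18/83)

mu_0=969/332, tau_0^2=18/83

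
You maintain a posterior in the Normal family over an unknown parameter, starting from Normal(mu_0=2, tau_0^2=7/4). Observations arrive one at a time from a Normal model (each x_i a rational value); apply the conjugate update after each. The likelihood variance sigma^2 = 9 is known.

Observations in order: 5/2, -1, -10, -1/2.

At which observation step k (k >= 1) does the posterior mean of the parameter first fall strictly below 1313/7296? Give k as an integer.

obs 1: x=5/2 → posterior Normal(179/86, 63/43)
obs 2: x=-1 → posterior Normal(33/20, 63/50)
obs 3: x=-10 → posterior Normal(25/114, 21/19)
obs 4: x=-1/2 → posterior Normal(9/64, 63/64)

k = 4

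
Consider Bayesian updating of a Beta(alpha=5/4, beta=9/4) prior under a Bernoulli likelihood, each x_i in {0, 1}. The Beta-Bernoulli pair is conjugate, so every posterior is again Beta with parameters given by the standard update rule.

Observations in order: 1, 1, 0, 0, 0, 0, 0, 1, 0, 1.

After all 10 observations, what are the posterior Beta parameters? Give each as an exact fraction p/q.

obs 1: x=1 → posterior Beta(9/4, 9/4)
obs 2: x=1 → posterior Beta(13/4, 9/4)
obs 3: x=0 → posterior Beta(13/4, 13/4)
obs 4: x=0 → posterior Beta(13/4, 17/4)
obs 5: x=0 → posterior Beta(13/4, 21/4)
obs 6: x=0 → posterior Beta(13/4, 25/4)
obs 7: x=0 → posterior Beta(13/4, 29/4)
obs 8: x=1 → posterior Beta(17/4, 29/4)
obs 9: x=0 → posterior Beta(17/4, 33/4)
obs 10: x=1 → posterior Beta(21/4, 33/4)

alpha=21/4, beta=33/4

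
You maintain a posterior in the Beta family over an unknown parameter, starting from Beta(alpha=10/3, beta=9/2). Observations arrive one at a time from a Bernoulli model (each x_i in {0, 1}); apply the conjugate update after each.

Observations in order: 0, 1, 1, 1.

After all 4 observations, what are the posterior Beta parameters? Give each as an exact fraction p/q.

alpha=19/3, beta=11/2

obs 1: x=0 → posterior Beta(10/3, 11/2)
obs 2: x=1 → posterior Beta(13/3, 11/2)
obs 3: x=1 → posterior Beta(16/3, 11/2)
obs 4: x=1 → posterior Beta(19/3, 11/2)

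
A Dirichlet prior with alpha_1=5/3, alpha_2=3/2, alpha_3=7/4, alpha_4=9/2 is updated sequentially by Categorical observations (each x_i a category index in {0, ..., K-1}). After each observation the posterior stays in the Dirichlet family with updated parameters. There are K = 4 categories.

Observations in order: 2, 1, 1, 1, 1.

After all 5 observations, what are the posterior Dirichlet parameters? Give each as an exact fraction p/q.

obs 1: x=2 → posterior Dirichlet(5/3, 3/2, 11/4, 9/2)
obs 2: x=1 → posterior Dirichlet(5/3, 5/2, 11/4, 9/2)
obs 3: x=1 → posterior Dirichlet(5/3, 7/2, 11/4, 9/2)
obs 4: x=1 → posterior Dirichlet(5/3, 9/2, 11/4, 9/2)
obs 5: x=1 → posterior Dirichlet(5/3, 11/2, 11/4, 9/2)

alpha_1=5/3, alpha_2=11/2, alpha_3=11/4, alpha_4=9/2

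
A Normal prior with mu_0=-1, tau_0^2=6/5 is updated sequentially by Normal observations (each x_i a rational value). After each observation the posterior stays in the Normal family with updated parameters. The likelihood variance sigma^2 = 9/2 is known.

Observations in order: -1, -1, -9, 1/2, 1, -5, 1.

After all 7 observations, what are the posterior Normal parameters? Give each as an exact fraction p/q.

obs 1: x=-1 → posterior Normal(-1, 18/19)
obs 2: x=-1 → posterior Normal(-1, 18/23)
obs 3: x=-9 → posterior Normal(-59/27, 2/3)
obs 4: x=1/2 → posterior Normal(-57/31, 18/31)
obs 5: x=1 → posterior Normal(-53/35, 18/35)
obs 6: x=-5 → posterior Normal(-73/39, 6/13)
obs 7: x=1 → posterior Normal(-69/43, 18/43)

mu_0=-69/43, tau_0^2=18/43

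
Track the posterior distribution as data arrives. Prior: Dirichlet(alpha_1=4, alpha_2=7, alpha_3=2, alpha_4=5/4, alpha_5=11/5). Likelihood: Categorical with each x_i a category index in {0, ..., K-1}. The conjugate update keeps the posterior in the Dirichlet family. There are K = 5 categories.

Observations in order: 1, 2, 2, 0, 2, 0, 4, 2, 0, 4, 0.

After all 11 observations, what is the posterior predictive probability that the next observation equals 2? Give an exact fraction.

40/183

obs 1: x=1 → posterior Dirichlet(4, 8, 2, 5/4, 11/5)
obs 2: x=2 → posterior Dirichlet(4, 8, 3, 5/4, 11/5)
obs 3: x=2 → posterior Dirichlet(4, 8, 4, 5/4, 11/5)
obs 4: x=0 → posterior Dirichlet(5, 8, 4, 5/4, 11/5)
obs 5: x=2 → posterior Dirichlet(5, 8, 5, 5/4, 11/5)
obs 6: x=0 → posterior Dirichlet(6, 8, 5, 5/4, 11/5)
obs 7: x=4 → posterior Dirichlet(6, 8, 5, 5/4, 16/5)
obs 8: x=2 → posterior Dirichlet(6, 8, 6, 5/4, 16/5)
obs 9: x=0 → posterior Dirichlet(7, 8, 6, 5/4, 16/5)
obs 10: x=4 → posterior Dirichlet(7, 8, 6, 5/4, 21/5)
obs 11: x=0 → posterior Dirichlet(8, 8, 6, 5/4, 21/5)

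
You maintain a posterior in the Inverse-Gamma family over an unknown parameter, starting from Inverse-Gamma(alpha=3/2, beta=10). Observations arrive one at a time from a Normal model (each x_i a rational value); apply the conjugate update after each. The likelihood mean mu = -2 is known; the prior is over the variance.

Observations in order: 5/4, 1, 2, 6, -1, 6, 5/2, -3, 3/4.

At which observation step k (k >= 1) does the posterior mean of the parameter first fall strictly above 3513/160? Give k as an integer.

obs 1: x=5/4 → posterior Inverse-Gamma(2, 489/32)
obs 2: x=1 → posterior Inverse-Gamma(5/2, 633/32)
obs 3: x=2 → posterior Inverse-Gamma(3, 889/32)
obs 4: x=6 → posterior Inverse-Gamma(7/2, 1913/32)
obs 5: x=-1 → posterior Inverse-Gamma(4, 1929/32)
obs 6: x=6 → posterior Inverse-Gamma(9/2, 2953/32)
obs 7: x=5/2 → posterior Inverse-Gamma(5, 3277/32)
obs 8: x=-3 → posterior Inverse-Gamma(11/2, 3293/32)
obs 9: x=3/4 → posterior Inverse-Gamma(6, 1707/16)

k = 4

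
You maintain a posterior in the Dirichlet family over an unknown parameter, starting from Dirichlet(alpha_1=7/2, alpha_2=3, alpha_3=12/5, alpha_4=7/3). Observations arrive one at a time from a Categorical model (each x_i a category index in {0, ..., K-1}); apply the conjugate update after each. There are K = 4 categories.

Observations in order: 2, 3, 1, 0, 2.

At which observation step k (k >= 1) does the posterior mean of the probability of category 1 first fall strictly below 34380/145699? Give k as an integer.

k = 2

obs 1: x=2 → posterior Dirichlet(7/2, 3, 17/5, 7/3)
obs 2: x=3 → posterior Dirichlet(7/2, 3, 17/5, 10/3)
obs 3: x=1 → posterior Dirichlet(7/2, 4, 17/5, 10/3)
obs 4: x=0 → posterior Dirichlet(9/2, 4, 17/5, 10/3)
obs 5: x=2 → posterior Dirichlet(9/2, 4, 22/5, 10/3)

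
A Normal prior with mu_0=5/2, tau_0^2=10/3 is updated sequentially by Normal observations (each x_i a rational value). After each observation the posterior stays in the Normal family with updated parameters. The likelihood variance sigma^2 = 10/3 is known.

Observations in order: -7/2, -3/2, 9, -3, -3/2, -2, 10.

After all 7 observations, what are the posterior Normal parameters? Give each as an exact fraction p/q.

obs 1: x=-7/2 → posterior Normal(-1/2, 5/3)
obs 2: x=-3/2 → posterior Normal(-5/6, 10/9)
obs 3: x=9 → posterior Normal(13/8, 5/6)
obs 4: x=-3 → posterior Normal(7/10, 2/3)
obs 5: x=-3/2 → posterior Normal(1/3, 5/9)
obs 6: x=-2 → posterior Normal(0, 10/21)
obs 7: x=10 → posterior Normal(5/4, 5/12)

mu_0=5/4, tau_0^2=5/12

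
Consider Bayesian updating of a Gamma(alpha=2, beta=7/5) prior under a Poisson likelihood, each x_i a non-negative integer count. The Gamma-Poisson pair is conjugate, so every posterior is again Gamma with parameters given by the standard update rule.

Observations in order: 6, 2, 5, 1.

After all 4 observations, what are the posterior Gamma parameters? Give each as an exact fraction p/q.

alpha=16, beta=27/5

obs 1: x=6 → posterior Gamma(8, 12/5)
obs 2: x=2 → posterior Gamma(10, 17/5)
obs 3: x=5 → posterior Gamma(15, 22/5)
obs 4: x=1 → posterior Gamma(16, 27/5)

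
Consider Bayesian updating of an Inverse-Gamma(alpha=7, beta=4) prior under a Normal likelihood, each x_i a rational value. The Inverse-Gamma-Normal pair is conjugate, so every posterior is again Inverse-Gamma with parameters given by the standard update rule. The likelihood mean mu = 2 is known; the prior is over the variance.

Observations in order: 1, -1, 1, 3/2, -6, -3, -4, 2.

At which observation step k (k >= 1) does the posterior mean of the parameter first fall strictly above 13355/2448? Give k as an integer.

k = 6

obs 1: x=1 → posterior Inverse-Gamma(15/2, 9/2)
obs 2: x=-1 → posterior Inverse-Gamma(8, 9)
obs 3: x=1 → posterior Inverse-Gamma(17/2, 19/2)
obs 4: x=3/2 → posterior Inverse-Gamma(9, 77/8)
obs 5: x=-6 → posterior Inverse-Gamma(19/2, 333/8)
obs 6: x=-3 → posterior Inverse-Gamma(10, 433/8)
obs 7: x=-4 → posterior Inverse-Gamma(21/2, 577/8)
obs 8: x=2 → posterior Inverse-Gamma(11, 577/8)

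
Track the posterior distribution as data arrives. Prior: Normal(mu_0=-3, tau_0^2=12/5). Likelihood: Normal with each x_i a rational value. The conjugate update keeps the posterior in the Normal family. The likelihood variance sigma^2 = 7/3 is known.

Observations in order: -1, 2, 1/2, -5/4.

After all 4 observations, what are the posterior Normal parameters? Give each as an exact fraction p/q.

obs 1: x=-1 → posterior Normal(-141/71, 84/71)
obs 2: x=2 → posterior Normal(-69/107, 84/107)
obs 3: x=1/2 → posterior Normal(-51/143, 84/143)
obs 4: x=-5/4 → posterior Normal(-96/179, 84/179)

mu_0=-96/179, tau_0^2=84/179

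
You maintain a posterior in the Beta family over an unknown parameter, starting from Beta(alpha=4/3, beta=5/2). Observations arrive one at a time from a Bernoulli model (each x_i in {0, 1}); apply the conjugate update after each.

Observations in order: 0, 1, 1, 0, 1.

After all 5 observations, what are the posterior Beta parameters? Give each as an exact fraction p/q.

alpha=13/3, beta=9/2

obs 1: x=0 → posterior Beta(4/3, 7/2)
obs 2: x=1 → posterior Beta(7/3, 7/2)
obs 3: x=1 → posterior Beta(10/3, 7/2)
obs 4: x=0 → posterior Beta(10/3, 9/2)
obs 5: x=1 → posterior Beta(13/3, 9/2)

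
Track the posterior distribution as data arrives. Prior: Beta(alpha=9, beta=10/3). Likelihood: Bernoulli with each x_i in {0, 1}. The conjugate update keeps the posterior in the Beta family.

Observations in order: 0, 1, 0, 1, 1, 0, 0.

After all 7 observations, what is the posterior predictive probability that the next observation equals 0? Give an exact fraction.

obs 1: x=0 → posterior Beta(9, 13/3)
obs 2: x=1 → posterior Beta(10, 13/3)
obs 3: x=0 → posterior Beta(10, 16/3)
obs 4: x=1 → posterior Beta(11, 16/3)
obs 5: x=1 → posterior Beta(12, 16/3)
obs 6: x=0 → posterior Beta(12, 19/3)
obs 7: x=0 → posterior Beta(12, 22/3)

11/29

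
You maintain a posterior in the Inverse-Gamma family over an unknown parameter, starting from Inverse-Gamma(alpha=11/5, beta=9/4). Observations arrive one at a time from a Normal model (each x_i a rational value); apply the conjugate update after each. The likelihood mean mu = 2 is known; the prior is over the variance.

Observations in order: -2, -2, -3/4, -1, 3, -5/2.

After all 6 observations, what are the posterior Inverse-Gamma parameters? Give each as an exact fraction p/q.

alpha=26/5, beta=1189/32

obs 1: x=-2 → posterior Inverse-Gamma(27/10, 41/4)
obs 2: x=-2 → posterior Inverse-Gamma(16/5, 73/4)
obs 3: x=-3/4 → posterior Inverse-Gamma(37/10, 705/32)
obs 4: x=-1 → posterior Inverse-Gamma(21/5, 849/32)
obs 5: x=3 → posterior Inverse-Gamma(47/10, 865/32)
obs 6: x=-5/2 → posterior Inverse-Gamma(26/5, 1189/32)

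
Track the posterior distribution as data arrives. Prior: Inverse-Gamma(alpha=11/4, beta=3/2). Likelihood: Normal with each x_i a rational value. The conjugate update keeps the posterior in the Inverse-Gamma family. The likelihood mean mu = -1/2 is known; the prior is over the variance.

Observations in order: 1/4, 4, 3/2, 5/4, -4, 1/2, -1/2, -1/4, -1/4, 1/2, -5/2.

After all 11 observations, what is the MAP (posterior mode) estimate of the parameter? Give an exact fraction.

197/74

obs 1: x=1/4 → posterior Inverse-Gamma(13/4, 57/32)
obs 2: x=4 → posterior Inverse-Gamma(15/4, 381/32)
obs 3: x=3/2 → posterior Inverse-Gamma(17/4, 445/32)
obs 4: x=5/4 → posterior Inverse-Gamma(19/4, 247/16)
obs 5: x=-4 → posterior Inverse-Gamma(21/4, 345/16)
obs 6: x=1/2 → posterior Inverse-Gamma(23/4, 353/16)
obs 7: x=-1/2 → posterior Inverse-Gamma(25/4, 353/16)
obs 8: x=-1/4 → posterior Inverse-Gamma(27/4, 707/32)
obs 9: x=-1/4 → posterior Inverse-Gamma(29/4, 177/8)
obs 10: x=1/2 → posterior Inverse-Gamma(31/4, 181/8)
obs 11: x=-5/2 → posterior Inverse-Gamma(33/4, 197/8)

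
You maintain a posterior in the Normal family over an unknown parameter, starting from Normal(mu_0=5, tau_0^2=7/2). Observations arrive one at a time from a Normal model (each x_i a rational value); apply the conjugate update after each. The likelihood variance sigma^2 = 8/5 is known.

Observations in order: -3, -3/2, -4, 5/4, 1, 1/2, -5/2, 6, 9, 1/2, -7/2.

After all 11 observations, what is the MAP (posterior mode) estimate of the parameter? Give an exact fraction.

845/1604

obs 1: x=-3 → posterior Normal(-25/51, 56/51)
obs 2: x=-3/2 → posterior Normal(-155/172, 28/43)
obs 3: x=-4 → posterior Normal(-435/242, 56/121)
obs 4: x=5/4 → posterior Normal(-695/624, 14/39)
obs 5: x=1 → posterior Normal(-555/764, 56/191)
obs 6: x=1/2 → posterior Normal(-485/904, 28/113)
obs 7: x=-5/2 → posterior Normal(-835/1044, 56/261)
obs 8: x=6 → posterior Normal(5/1184, 7/37)
obs 9: x=9 → posterior Normal(1265/1324, 56/331)
obs 10: x=1/2 → posterior Normal(445/488, 28/183)
obs 11: x=-7/2 → posterior Normal(845/1604, 56/401)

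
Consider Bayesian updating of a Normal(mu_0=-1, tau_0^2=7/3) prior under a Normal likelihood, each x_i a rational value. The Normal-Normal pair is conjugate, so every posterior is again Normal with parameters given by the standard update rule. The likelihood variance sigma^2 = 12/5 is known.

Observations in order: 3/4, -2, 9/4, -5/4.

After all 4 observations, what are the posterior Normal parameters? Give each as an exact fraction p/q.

mu_0=-179/704, tau_0^2=21/44

obs 1: x=3/4 → posterior Normal(-39/284, 84/71)
obs 2: x=-2 → posterior Normal(-319/424, 42/53)
obs 3: x=9/4 → posterior Normal(-1/141, 28/47)
obs 4: x=-5/4 → posterior Normal(-179/704, 21/44)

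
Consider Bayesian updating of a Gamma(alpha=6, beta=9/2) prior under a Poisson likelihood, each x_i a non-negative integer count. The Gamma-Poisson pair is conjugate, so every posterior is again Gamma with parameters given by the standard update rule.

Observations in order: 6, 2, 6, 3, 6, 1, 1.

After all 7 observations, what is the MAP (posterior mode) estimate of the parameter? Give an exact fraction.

60/23

obs 1: x=6 → posterior Gamma(12, 11/2)
obs 2: x=2 → posterior Gamma(14, 13/2)
obs 3: x=6 → posterior Gamma(20, 15/2)
obs 4: x=3 → posterior Gamma(23, 17/2)
obs 5: x=6 → posterior Gamma(29, 19/2)
obs 6: x=1 → posterior Gamma(30, 21/2)
obs 7: x=1 → posterior Gamma(31, 23/2)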